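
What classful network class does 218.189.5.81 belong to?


First octet: 218
Binary: 11011010
110xxxxx -> Class C (192-223)
Class C, default mask 255.255.255.0 (/24)


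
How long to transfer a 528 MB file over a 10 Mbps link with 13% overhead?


Effective throughput = 10 * (1 - 13/100) = 8.7 Mbps
File size in Mb = 528 * 8 = 4224 Mb
Time = 4224 / 8.7
Time = 485.5172 seconds


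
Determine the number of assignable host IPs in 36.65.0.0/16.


Host bits = 32 - 16 = 16
Total addresses = 2^16 = 65536
Usable = total - 2 (network and broadcast)
Usable hosts: 65534


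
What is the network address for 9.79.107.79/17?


IP:   00001001.01001111.01101011.01001111
Mask: 11111111.11111111.10000000.00000000
AND operation:
Net:  00001001.01001111.00000000.00000000
Network: 9.79.0.0/17


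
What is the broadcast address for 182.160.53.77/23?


Network: 182.160.52.0/23
Host bits = 9
Set all host bits to 1:
Broadcast: 182.160.53.255


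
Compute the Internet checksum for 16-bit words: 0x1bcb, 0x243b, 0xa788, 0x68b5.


Sum all words (with carry folding):
+ 0x1bcb = 0x1bcb
+ 0x243b = 0x4006
+ 0xa788 = 0xe78e
+ 0x68b5 = 0x5044
One's complement: ~0x5044
Checksum = 0xafbb


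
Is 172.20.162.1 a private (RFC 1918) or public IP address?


RFC 1918 private ranges:
  10.0.0.0/8 (10.0.0.0 - 10.255.255.255)
  172.16.0.0/12 (172.16.0.0 - 172.31.255.255)
  192.168.0.0/16 (192.168.0.0 - 192.168.255.255)
Private (in 172.16.0.0/12)


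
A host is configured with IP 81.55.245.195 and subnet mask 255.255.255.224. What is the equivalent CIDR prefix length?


Binary: 11111111.11111111.11111111.11100000
Count leading 1s
Prefix: /27


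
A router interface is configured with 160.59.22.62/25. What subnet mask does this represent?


/25 means 25 network bits, 7 host bits
Binary: 11111111111111111111111110000000
Mask: 255.255.255.128


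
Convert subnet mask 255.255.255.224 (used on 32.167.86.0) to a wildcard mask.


Subnet mask: 255.255.255.224
Wildcard = 255.255.255.255 - subnet mask
255 - 255 = 0
255 - 255 = 0
255 - 255 = 0
255 - 224 = 31
Wildcard: 0.0.0.31


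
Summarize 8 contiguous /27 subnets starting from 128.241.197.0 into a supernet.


Original prefix: /27
Number of subnets: 8 = 2^3
New prefix = 27 - 3 = 24
Supernet: 128.241.197.0/24


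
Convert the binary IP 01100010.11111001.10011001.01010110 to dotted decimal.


01100010 = 98
11111001 = 249
10011001 = 153
01010110 = 86
IP: 98.249.153.86


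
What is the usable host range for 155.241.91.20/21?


Network: 155.241.88.0
Broadcast: 155.241.95.255
First usable = network + 1
Last usable = broadcast - 1
Range: 155.241.88.1 to 155.241.95.254


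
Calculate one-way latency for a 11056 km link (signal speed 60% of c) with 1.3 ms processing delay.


Speed = 0.6 * 3e5 km/s = 180000 km/s
Propagation delay = 11056 / 180000 = 0.0614 s = 61.4222 ms
Processing delay = 1.3 ms
Total one-way latency = 62.7222 ms


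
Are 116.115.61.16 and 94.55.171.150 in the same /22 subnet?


Mask: 255.255.252.0
116.115.61.16 AND mask = 116.115.60.0
94.55.171.150 AND mask = 94.55.168.0
No, different subnets (116.115.60.0 vs 94.55.168.0)


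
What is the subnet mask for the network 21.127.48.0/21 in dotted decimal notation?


/21 means 21 network bits, 11 host bits
Binary: 11111111111111111111100000000000
Mask: 255.255.248.0


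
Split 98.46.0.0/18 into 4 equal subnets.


New prefix = 18 + 2 = 20
Each subnet has 4096 addresses
  98.46.0.0/20
  98.46.16.0/20
  98.46.32.0/20
  98.46.48.0/20
Subnets: 98.46.0.0/20, 98.46.16.0/20, 98.46.32.0/20, 98.46.48.0/20


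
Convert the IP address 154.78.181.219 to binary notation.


154 = 10011010
78 = 01001110
181 = 10110101
219 = 11011011
Binary: 10011010.01001110.10110101.11011011


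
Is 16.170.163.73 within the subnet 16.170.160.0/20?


Subnet network: 16.170.160.0
Test IP AND mask: 16.170.160.0
Yes, 16.170.163.73 is in 16.170.160.0/20


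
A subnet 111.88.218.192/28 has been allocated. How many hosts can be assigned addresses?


Host bits = 32 - 28 = 4
Total addresses = 2^4 = 16
Usable = total - 2 (network and broadcast)
Usable hosts: 14


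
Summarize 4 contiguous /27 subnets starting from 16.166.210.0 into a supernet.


Original prefix: /27
Number of subnets: 4 = 2^2
New prefix = 27 - 2 = 25
Supernet: 16.166.210.0/25


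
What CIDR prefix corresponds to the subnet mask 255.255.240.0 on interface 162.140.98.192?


Binary: 11111111.11111111.11110000.00000000
Count leading 1s
Prefix: /20


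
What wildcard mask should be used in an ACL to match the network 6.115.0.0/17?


Subnet mask: 255.255.128.0
Wildcard = 255.255.255.255 - subnet mask
255 - 255 = 0
255 - 255 = 0
255 - 128 = 127
255 - 0 = 255
Wildcard: 0.0.127.255


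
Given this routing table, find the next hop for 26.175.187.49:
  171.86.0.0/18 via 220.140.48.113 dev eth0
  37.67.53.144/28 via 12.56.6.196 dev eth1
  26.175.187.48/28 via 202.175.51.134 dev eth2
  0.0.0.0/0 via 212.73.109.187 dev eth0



Longest prefix match for 26.175.187.49:
  /18 171.86.0.0: no
  /28 37.67.53.144: no
  /28 26.175.187.48: MATCH
  /0 0.0.0.0: MATCH
Selected: next-hop 202.175.51.134 via eth2 (matched /28)


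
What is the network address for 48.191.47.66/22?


IP:   00110000.10111111.00101111.01000010
Mask: 11111111.11111111.11111100.00000000
AND operation:
Net:  00110000.10111111.00101100.00000000
Network: 48.191.44.0/22


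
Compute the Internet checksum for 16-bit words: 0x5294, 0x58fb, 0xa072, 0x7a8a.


Sum all words (with carry folding):
+ 0x5294 = 0x5294
+ 0x58fb = 0xab8f
+ 0xa072 = 0x4c02
+ 0x7a8a = 0xc68c
One's complement: ~0xc68c
Checksum = 0x3973


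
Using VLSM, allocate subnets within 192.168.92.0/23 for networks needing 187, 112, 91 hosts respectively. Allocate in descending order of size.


187 hosts -> /24 (254 usable): 192.168.92.0/24
112 hosts -> /25 (126 usable): 192.168.93.0/25
91 hosts -> /25 (126 usable): 192.168.93.128/25
Allocation: 192.168.92.0/24 (187 hosts, 254 usable); 192.168.93.0/25 (112 hosts, 126 usable); 192.168.93.128/25 (91 hosts, 126 usable)


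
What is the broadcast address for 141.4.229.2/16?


Network: 141.4.0.0/16
Host bits = 16
Set all host bits to 1:
Broadcast: 141.4.255.255


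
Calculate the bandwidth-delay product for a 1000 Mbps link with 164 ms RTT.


BDP = bandwidth * RTT
= 1000 Mbps * 164 ms
= 1000 * 1e6 * 164 / 1000 bits
= 164000000 bits
= 20500000 bytes
= 20019.5312 KB
BDP = 164000000 bits (20500000 bytes)


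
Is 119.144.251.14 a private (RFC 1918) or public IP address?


RFC 1918 private ranges:
  10.0.0.0/8 (10.0.0.0 - 10.255.255.255)
  172.16.0.0/12 (172.16.0.0 - 172.31.255.255)
  192.168.0.0/16 (192.168.0.0 - 192.168.255.255)
Public (not in any RFC 1918 range)


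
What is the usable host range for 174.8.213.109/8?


Network: 174.0.0.0
Broadcast: 174.255.255.255
First usable = network + 1
Last usable = broadcast - 1
Range: 174.0.0.1 to 174.255.255.254


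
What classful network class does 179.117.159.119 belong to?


First octet: 179
Binary: 10110011
10xxxxxx -> Class B (128-191)
Class B, default mask 255.255.0.0 (/16)


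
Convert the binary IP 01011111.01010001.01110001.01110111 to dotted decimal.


01011111 = 95
01010001 = 81
01110001 = 113
01110111 = 119
IP: 95.81.113.119


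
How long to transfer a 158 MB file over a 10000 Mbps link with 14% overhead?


Effective throughput = 10000 * (1 - 14/100) = 8600 Mbps
File size in Mb = 158 * 8 = 1264 Mb
Time = 1264 / 8600
Time = 0.147 seconds


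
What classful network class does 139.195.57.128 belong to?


First octet: 139
Binary: 10001011
10xxxxxx -> Class B (128-191)
Class B, default mask 255.255.0.0 (/16)


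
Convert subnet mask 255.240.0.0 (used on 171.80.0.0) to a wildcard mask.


Subnet mask: 255.240.0.0
Wildcard = 255.255.255.255 - subnet mask
255 - 255 = 0
255 - 240 = 15
255 - 0 = 255
255 - 0 = 255
Wildcard: 0.15.255.255


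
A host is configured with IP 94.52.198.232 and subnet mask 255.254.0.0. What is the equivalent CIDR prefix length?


Binary: 11111111.11111110.00000000.00000000
Count leading 1s
Prefix: /15


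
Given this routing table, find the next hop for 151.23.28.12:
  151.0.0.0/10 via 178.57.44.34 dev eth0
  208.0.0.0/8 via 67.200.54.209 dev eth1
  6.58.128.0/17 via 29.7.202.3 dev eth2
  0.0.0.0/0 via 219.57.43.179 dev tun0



Longest prefix match for 151.23.28.12:
  /10 151.0.0.0: MATCH
  /8 208.0.0.0: no
  /17 6.58.128.0: no
  /0 0.0.0.0: MATCH
Selected: next-hop 178.57.44.34 via eth0 (matched /10)


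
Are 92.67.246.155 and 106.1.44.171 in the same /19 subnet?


Mask: 255.255.224.0
92.67.246.155 AND mask = 92.67.224.0
106.1.44.171 AND mask = 106.1.32.0
No, different subnets (92.67.224.0 vs 106.1.32.0)


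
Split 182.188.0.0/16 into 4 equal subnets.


New prefix = 16 + 2 = 18
Each subnet has 16384 addresses
  182.188.0.0/18
  182.188.64.0/18
  182.188.128.0/18
  182.188.192.0/18
Subnets: 182.188.0.0/18, 182.188.64.0/18, 182.188.128.0/18, 182.188.192.0/18


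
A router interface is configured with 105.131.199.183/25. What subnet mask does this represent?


/25 means 25 network bits, 7 host bits
Binary: 11111111111111111111111110000000
Mask: 255.255.255.128


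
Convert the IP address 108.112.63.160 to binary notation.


108 = 01101100
112 = 01110000
63 = 00111111
160 = 10100000
Binary: 01101100.01110000.00111111.10100000


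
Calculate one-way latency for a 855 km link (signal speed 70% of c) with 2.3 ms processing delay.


Speed = 0.7 * 3e5 km/s = 210000 km/s
Propagation delay = 855 / 210000 = 0.0041 s = 4.0714 ms
Processing delay = 2.3 ms
Total one-way latency = 6.3714 ms


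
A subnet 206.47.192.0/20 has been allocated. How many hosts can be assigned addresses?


Host bits = 32 - 20 = 12
Total addresses = 2^12 = 4096
Usable = total - 2 (network and broadcast)
Usable hosts: 4094


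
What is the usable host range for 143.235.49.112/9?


Network: 143.128.0.0
Broadcast: 143.255.255.255
First usable = network + 1
Last usable = broadcast - 1
Range: 143.128.0.1 to 143.255.255.254


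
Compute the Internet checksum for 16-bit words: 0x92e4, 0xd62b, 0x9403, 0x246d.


Sum all words (with carry folding):
+ 0x92e4 = 0x92e4
+ 0xd62b = 0x6910
+ 0x9403 = 0xfd13
+ 0x246d = 0x2181
One's complement: ~0x2181
Checksum = 0xde7e


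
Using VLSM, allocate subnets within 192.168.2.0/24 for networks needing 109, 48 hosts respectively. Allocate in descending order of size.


109 hosts -> /25 (126 usable): 192.168.2.0/25
48 hosts -> /26 (62 usable): 192.168.2.128/26
Allocation: 192.168.2.0/25 (109 hosts, 126 usable); 192.168.2.128/26 (48 hosts, 62 usable)


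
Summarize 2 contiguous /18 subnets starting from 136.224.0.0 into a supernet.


Original prefix: /18
Number of subnets: 2 = 2^1
New prefix = 18 - 1 = 17
Supernet: 136.224.0.0/17


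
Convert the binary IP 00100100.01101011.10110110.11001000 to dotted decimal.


00100100 = 36
01101011 = 107
10110110 = 182
11001000 = 200
IP: 36.107.182.200


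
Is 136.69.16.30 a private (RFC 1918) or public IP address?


RFC 1918 private ranges:
  10.0.0.0/8 (10.0.0.0 - 10.255.255.255)
  172.16.0.0/12 (172.16.0.0 - 172.31.255.255)
  192.168.0.0/16 (192.168.0.0 - 192.168.255.255)
Public (not in any RFC 1918 range)


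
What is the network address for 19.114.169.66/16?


IP:   00010011.01110010.10101001.01000010
Mask: 11111111.11111111.00000000.00000000
AND operation:
Net:  00010011.01110010.00000000.00000000
Network: 19.114.0.0/16


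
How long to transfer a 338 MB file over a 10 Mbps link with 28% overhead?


Effective throughput = 10 * (1 - 28/100) = 7.2 Mbps
File size in Mb = 338 * 8 = 2704 Mb
Time = 2704 / 7.2
Time = 375.5556 seconds


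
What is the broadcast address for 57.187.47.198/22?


Network: 57.187.44.0/22
Host bits = 10
Set all host bits to 1:
Broadcast: 57.187.47.255


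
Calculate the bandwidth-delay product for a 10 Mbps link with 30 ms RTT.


BDP = bandwidth * RTT
= 10 Mbps * 30 ms
= 10 * 1e6 * 30 / 1000 bits
= 300000 bits
= 37500 bytes
= 36.6211 KB
BDP = 300000 bits (37500 bytes)


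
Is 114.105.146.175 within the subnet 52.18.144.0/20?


Subnet network: 52.18.144.0
Test IP AND mask: 114.105.144.0
No, 114.105.146.175 is not in 52.18.144.0/20


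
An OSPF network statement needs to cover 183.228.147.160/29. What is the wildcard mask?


Subnet mask: 255.255.255.248
Wildcard = 255.255.255.255 - subnet mask
255 - 255 = 0
255 - 255 = 0
255 - 255 = 0
255 - 248 = 7
Wildcard: 0.0.0.7


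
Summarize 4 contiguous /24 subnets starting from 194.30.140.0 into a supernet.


Original prefix: /24
Number of subnets: 4 = 2^2
New prefix = 24 - 2 = 22
Supernet: 194.30.140.0/22


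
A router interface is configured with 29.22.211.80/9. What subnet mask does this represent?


/9 means 9 network bits, 23 host bits
Binary: 11111111100000000000000000000000
Mask: 255.128.0.0


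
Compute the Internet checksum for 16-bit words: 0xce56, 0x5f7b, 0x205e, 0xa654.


Sum all words (with carry folding):
+ 0xce56 = 0xce56
+ 0x5f7b = 0x2dd2
+ 0x205e = 0x4e30
+ 0xa654 = 0xf484
One's complement: ~0xf484
Checksum = 0x0b7b


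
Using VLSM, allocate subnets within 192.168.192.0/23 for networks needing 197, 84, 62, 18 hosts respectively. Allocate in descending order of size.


197 hosts -> /24 (254 usable): 192.168.192.0/24
84 hosts -> /25 (126 usable): 192.168.193.0/25
62 hosts -> /26 (62 usable): 192.168.193.128/26
18 hosts -> /27 (30 usable): 192.168.193.192/27
Allocation: 192.168.192.0/24 (197 hosts, 254 usable); 192.168.193.0/25 (84 hosts, 126 usable); 192.168.193.128/26 (62 hosts, 62 usable); 192.168.193.192/27 (18 hosts, 30 usable)


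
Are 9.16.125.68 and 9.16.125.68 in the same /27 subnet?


Mask: 255.255.255.224
9.16.125.68 AND mask = 9.16.125.64
9.16.125.68 AND mask = 9.16.125.64
Yes, same subnet (9.16.125.64)


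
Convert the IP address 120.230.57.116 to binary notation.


120 = 01111000
230 = 11100110
57 = 00111001
116 = 01110100
Binary: 01111000.11100110.00111001.01110100


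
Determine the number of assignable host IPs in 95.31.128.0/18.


Host bits = 32 - 18 = 14
Total addresses = 2^14 = 16384
Usable = total - 2 (network and broadcast)
Usable hosts: 16382


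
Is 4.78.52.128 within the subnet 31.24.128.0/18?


Subnet network: 31.24.128.0
Test IP AND mask: 4.78.0.0
No, 4.78.52.128 is not in 31.24.128.0/18


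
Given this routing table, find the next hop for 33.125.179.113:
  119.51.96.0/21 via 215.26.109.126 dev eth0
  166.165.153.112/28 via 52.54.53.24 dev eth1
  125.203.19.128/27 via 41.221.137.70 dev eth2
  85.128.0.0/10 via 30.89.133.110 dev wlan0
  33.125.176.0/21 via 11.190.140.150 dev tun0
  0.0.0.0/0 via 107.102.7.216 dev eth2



Longest prefix match for 33.125.179.113:
  /21 119.51.96.0: no
  /28 166.165.153.112: no
  /27 125.203.19.128: no
  /10 85.128.0.0: no
  /21 33.125.176.0: MATCH
  /0 0.0.0.0: MATCH
Selected: next-hop 11.190.140.150 via tun0 (matched /21)


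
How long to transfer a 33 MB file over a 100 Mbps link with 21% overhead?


Effective throughput = 100 * (1 - 21/100) = 79 Mbps
File size in Mb = 33 * 8 = 264 Mb
Time = 264 / 79
Time = 3.3418 seconds


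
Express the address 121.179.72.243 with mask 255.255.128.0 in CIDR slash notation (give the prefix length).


Binary: 11111111.11111111.10000000.00000000
Count leading 1s
Prefix: /17


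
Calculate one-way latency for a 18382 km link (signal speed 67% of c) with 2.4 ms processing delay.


Speed = 0.67 * 3e5 km/s = 201000 km/s
Propagation delay = 18382 / 201000 = 0.0915 s = 91.4527 ms
Processing delay = 2.4 ms
Total one-way latency = 93.8527 ms


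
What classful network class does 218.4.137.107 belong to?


First octet: 218
Binary: 11011010
110xxxxx -> Class C (192-223)
Class C, default mask 255.255.255.0 (/24)


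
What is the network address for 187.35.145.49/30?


IP:   10111011.00100011.10010001.00110001
Mask: 11111111.11111111.11111111.11111100
AND operation:
Net:  10111011.00100011.10010001.00110000
Network: 187.35.145.48/30


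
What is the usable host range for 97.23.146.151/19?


Network: 97.23.128.0
Broadcast: 97.23.159.255
First usable = network + 1
Last usable = broadcast - 1
Range: 97.23.128.1 to 97.23.159.254


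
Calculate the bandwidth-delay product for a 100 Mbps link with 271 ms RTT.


BDP = bandwidth * RTT
= 100 Mbps * 271 ms
= 100 * 1e6 * 271 / 1000 bits
= 27100000 bits
= 3387500 bytes
= 3308.1055 KB
BDP = 27100000 bits (3387500 bytes)


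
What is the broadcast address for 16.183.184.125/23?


Network: 16.183.184.0/23
Host bits = 9
Set all host bits to 1:
Broadcast: 16.183.185.255


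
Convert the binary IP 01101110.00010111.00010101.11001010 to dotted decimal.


01101110 = 110
00010111 = 23
00010101 = 21
11001010 = 202
IP: 110.23.21.202


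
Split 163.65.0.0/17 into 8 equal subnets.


New prefix = 17 + 3 = 20
Each subnet has 4096 addresses
  163.65.0.0/20
  163.65.16.0/20
  163.65.32.0/20
  163.65.48.0/20
  163.65.64.0/20
  163.65.80.0/20
  163.65.96.0/20
  163.65.112.0/20
Subnets: 163.65.0.0/20, 163.65.16.0/20, 163.65.32.0/20, 163.65.48.0/20, 163.65.64.0/20, 163.65.80.0/20, 163.65.96.0/20, 163.65.112.0/20


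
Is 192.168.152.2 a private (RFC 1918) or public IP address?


RFC 1918 private ranges:
  10.0.0.0/8 (10.0.0.0 - 10.255.255.255)
  172.16.0.0/12 (172.16.0.0 - 172.31.255.255)
  192.168.0.0/16 (192.168.0.0 - 192.168.255.255)
Private (in 192.168.0.0/16)


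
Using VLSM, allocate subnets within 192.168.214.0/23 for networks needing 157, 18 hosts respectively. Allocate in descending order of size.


157 hosts -> /24 (254 usable): 192.168.214.0/24
18 hosts -> /27 (30 usable): 192.168.215.0/27
Allocation: 192.168.214.0/24 (157 hosts, 254 usable); 192.168.215.0/27 (18 hosts, 30 usable)


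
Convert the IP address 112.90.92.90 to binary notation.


112 = 01110000
90 = 01011010
92 = 01011100
90 = 01011010
Binary: 01110000.01011010.01011100.01011010


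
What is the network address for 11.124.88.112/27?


IP:   00001011.01111100.01011000.01110000
Mask: 11111111.11111111.11111111.11100000
AND operation:
Net:  00001011.01111100.01011000.01100000
Network: 11.124.88.96/27


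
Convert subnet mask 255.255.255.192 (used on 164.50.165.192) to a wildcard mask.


Subnet mask: 255.255.255.192
Wildcard = 255.255.255.255 - subnet mask
255 - 255 = 0
255 - 255 = 0
255 - 255 = 0
255 - 192 = 63
Wildcard: 0.0.0.63


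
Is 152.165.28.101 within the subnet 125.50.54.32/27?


Subnet network: 125.50.54.32
Test IP AND mask: 152.165.28.96
No, 152.165.28.101 is not in 125.50.54.32/27


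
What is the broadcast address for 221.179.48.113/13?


Network: 221.176.0.0/13
Host bits = 19
Set all host bits to 1:
Broadcast: 221.183.255.255


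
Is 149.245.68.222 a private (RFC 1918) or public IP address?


RFC 1918 private ranges:
  10.0.0.0/8 (10.0.0.0 - 10.255.255.255)
  172.16.0.0/12 (172.16.0.0 - 172.31.255.255)
  192.168.0.0/16 (192.168.0.0 - 192.168.255.255)
Public (not in any RFC 1918 range)


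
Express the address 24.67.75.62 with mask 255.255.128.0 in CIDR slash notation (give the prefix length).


Binary: 11111111.11111111.10000000.00000000
Count leading 1s
Prefix: /17


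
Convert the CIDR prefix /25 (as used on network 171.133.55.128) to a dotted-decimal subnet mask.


/25 means 25 network bits, 7 host bits
Binary: 11111111111111111111111110000000
Mask: 255.255.255.128


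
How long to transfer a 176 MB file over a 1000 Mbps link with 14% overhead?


Effective throughput = 1000 * (1 - 14/100) = 860 Mbps
File size in Mb = 176 * 8 = 1408 Mb
Time = 1408 / 860
Time = 1.6372 seconds


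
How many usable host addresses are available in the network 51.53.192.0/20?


Host bits = 32 - 20 = 12
Total addresses = 2^12 = 4096
Usable = total - 2 (network and broadcast)
Usable hosts: 4094


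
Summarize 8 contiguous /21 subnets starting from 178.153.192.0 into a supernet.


Original prefix: /21
Number of subnets: 8 = 2^3
New prefix = 21 - 3 = 18
Supernet: 178.153.192.0/18


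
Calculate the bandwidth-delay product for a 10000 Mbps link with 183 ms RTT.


BDP = bandwidth * RTT
= 10000 Mbps * 183 ms
= 10000 * 1e6 * 183 / 1000 bits
= 1830000000 bits
= 228750000 bytes
= 223388.6719 KB
BDP = 1830000000 bits (228750000 bytes)


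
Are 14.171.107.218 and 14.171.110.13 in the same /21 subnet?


Mask: 255.255.248.0
14.171.107.218 AND mask = 14.171.104.0
14.171.110.13 AND mask = 14.171.104.0
Yes, same subnet (14.171.104.0)


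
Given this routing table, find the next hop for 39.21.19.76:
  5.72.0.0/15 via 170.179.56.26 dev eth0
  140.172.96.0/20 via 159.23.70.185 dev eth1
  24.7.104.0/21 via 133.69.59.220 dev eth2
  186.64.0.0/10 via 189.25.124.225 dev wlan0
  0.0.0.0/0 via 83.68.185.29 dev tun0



Longest prefix match for 39.21.19.76:
  /15 5.72.0.0: no
  /20 140.172.96.0: no
  /21 24.7.104.0: no
  /10 186.64.0.0: no
  /0 0.0.0.0: MATCH
Selected: next-hop 83.68.185.29 via tun0 (matched /0)


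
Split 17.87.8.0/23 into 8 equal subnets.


New prefix = 23 + 3 = 26
Each subnet has 64 addresses
  17.87.8.0/26
  17.87.8.64/26
  17.87.8.128/26
  17.87.8.192/26
  17.87.9.0/26
  17.87.9.64/26
  17.87.9.128/26
  17.87.9.192/26
Subnets: 17.87.8.0/26, 17.87.8.64/26, 17.87.8.128/26, 17.87.8.192/26, 17.87.9.0/26, 17.87.9.64/26, 17.87.9.128/26, 17.87.9.192/26


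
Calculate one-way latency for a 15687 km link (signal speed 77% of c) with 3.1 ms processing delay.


Speed = 0.77 * 3e5 km/s = 231000 km/s
Propagation delay = 15687 / 231000 = 0.0679 s = 67.9091 ms
Processing delay = 3.1 ms
Total one-way latency = 71.0091 ms


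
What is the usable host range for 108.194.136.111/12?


Network: 108.192.0.0
Broadcast: 108.207.255.255
First usable = network + 1
Last usable = broadcast - 1
Range: 108.192.0.1 to 108.207.255.254


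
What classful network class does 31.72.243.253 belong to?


First octet: 31
Binary: 00011111
0xxxxxxx -> Class A (1-126)
Class A, default mask 255.0.0.0 (/8)


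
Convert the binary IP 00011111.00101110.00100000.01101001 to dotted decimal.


00011111 = 31
00101110 = 46
00100000 = 32
01101001 = 105
IP: 31.46.32.105


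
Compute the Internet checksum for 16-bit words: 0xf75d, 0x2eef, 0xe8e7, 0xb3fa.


Sum all words (with carry folding):
+ 0xf75d = 0xf75d
+ 0x2eef = 0x264d
+ 0xe8e7 = 0x0f35
+ 0xb3fa = 0xc32f
One's complement: ~0xc32f
Checksum = 0x3cd0


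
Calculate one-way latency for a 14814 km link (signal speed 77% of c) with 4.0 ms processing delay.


Speed = 0.77 * 3e5 km/s = 231000 km/s
Propagation delay = 14814 / 231000 = 0.0641 s = 64.1299 ms
Processing delay = 4.0 ms
Total one-way latency = 68.1299 ms


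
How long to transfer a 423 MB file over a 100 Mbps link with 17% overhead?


Effective throughput = 100 * (1 - 17/100) = 83 Mbps
File size in Mb = 423 * 8 = 3384 Mb
Time = 3384 / 83
Time = 40.7711 seconds


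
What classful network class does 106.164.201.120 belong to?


First octet: 106
Binary: 01101010
0xxxxxxx -> Class A (1-126)
Class A, default mask 255.0.0.0 (/8)


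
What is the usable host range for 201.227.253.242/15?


Network: 201.226.0.0
Broadcast: 201.227.255.255
First usable = network + 1
Last usable = broadcast - 1
Range: 201.226.0.1 to 201.227.255.254


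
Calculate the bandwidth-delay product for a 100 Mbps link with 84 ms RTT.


BDP = bandwidth * RTT
= 100 Mbps * 84 ms
= 100 * 1e6 * 84 / 1000 bits
= 8400000 bits
= 1050000 bytes
= 1025.3906 KB
BDP = 8400000 bits (1050000 bytes)


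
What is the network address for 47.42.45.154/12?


IP:   00101111.00101010.00101101.10011010
Mask: 11111111.11110000.00000000.00000000
AND operation:
Net:  00101111.00100000.00000000.00000000
Network: 47.32.0.0/12


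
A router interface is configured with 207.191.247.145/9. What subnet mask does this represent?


/9 means 9 network bits, 23 host bits
Binary: 11111111100000000000000000000000
Mask: 255.128.0.0


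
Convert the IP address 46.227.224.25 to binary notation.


46 = 00101110
227 = 11100011
224 = 11100000
25 = 00011001
Binary: 00101110.11100011.11100000.00011001


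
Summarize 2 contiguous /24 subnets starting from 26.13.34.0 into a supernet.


Original prefix: /24
Number of subnets: 2 = 2^1
New prefix = 24 - 1 = 23
Supernet: 26.13.34.0/23


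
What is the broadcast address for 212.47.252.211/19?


Network: 212.47.224.0/19
Host bits = 13
Set all host bits to 1:
Broadcast: 212.47.255.255


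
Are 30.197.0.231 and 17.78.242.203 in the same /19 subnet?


Mask: 255.255.224.0
30.197.0.231 AND mask = 30.197.0.0
17.78.242.203 AND mask = 17.78.224.0
No, different subnets (30.197.0.0 vs 17.78.224.0)


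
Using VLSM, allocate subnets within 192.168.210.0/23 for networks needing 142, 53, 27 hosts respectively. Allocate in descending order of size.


142 hosts -> /24 (254 usable): 192.168.210.0/24
53 hosts -> /26 (62 usable): 192.168.211.0/26
27 hosts -> /27 (30 usable): 192.168.211.64/27
Allocation: 192.168.210.0/24 (142 hosts, 254 usable); 192.168.211.0/26 (53 hosts, 62 usable); 192.168.211.64/27 (27 hosts, 30 usable)


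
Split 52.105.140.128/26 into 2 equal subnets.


New prefix = 26 + 1 = 27
Each subnet has 32 addresses
  52.105.140.128/27
  52.105.140.160/27
Subnets: 52.105.140.128/27, 52.105.140.160/27


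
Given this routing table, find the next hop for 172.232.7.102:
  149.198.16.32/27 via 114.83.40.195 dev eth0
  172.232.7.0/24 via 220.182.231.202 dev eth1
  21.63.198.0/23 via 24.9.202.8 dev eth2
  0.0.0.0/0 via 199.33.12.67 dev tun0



Longest prefix match for 172.232.7.102:
  /27 149.198.16.32: no
  /24 172.232.7.0: MATCH
  /23 21.63.198.0: no
  /0 0.0.0.0: MATCH
Selected: next-hop 220.182.231.202 via eth1 (matched /24)


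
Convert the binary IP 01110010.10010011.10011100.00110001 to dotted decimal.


01110010 = 114
10010011 = 147
10011100 = 156
00110001 = 49
IP: 114.147.156.49


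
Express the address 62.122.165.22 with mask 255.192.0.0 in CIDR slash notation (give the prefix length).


Binary: 11111111.11000000.00000000.00000000
Count leading 1s
Prefix: /10


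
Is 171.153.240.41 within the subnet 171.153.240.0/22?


Subnet network: 171.153.240.0
Test IP AND mask: 171.153.240.0
Yes, 171.153.240.41 is in 171.153.240.0/22


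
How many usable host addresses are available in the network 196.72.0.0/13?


Host bits = 32 - 13 = 19
Total addresses = 2^19 = 524288
Usable = total - 2 (network and broadcast)
Usable hosts: 524286


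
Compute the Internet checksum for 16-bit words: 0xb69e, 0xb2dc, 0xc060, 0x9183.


Sum all words (with carry folding):
+ 0xb69e = 0xb69e
+ 0xb2dc = 0x697b
+ 0xc060 = 0x29dc
+ 0x9183 = 0xbb5f
One's complement: ~0xbb5f
Checksum = 0x44a0


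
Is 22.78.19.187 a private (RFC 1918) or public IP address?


RFC 1918 private ranges:
  10.0.0.0/8 (10.0.0.0 - 10.255.255.255)
  172.16.0.0/12 (172.16.0.0 - 172.31.255.255)
  192.168.0.0/16 (192.168.0.0 - 192.168.255.255)
Public (not in any RFC 1918 range)


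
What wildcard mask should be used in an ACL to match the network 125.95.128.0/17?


Subnet mask: 255.255.128.0
Wildcard = 255.255.255.255 - subnet mask
255 - 255 = 0
255 - 255 = 0
255 - 128 = 127
255 - 0 = 255
Wildcard: 0.0.127.255


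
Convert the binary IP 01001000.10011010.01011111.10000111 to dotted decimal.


01001000 = 72
10011010 = 154
01011111 = 95
10000111 = 135
IP: 72.154.95.135


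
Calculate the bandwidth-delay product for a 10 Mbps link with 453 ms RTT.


BDP = bandwidth * RTT
= 10 Mbps * 453 ms
= 10 * 1e6 * 453 / 1000 bits
= 4530000 bits
= 566250 bytes
= 552.9785 KB
BDP = 4530000 bits (566250 bytes)


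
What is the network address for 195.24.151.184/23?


IP:   11000011.00011000.10010111.10111000
Mask: 11111111.11111111.11111110.00000000
AND operation:
Net:  11000011.00011000.10010110.00000000
Network: 195.24.150.0/23


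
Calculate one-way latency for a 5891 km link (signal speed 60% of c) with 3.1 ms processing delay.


Speed = 0.6 * 3e5 km/s = 180000 km/s
Propagation delay = 5891 / 180000 = 0.0327 s = 32.7278 ms
Processing delay = 3.1 ms
Total one-way latency = 35.8278 ms


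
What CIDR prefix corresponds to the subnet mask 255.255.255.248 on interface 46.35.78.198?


Binary: 11111111.11111111.11111111.11111000
Count leading 1s
Prefix: /29


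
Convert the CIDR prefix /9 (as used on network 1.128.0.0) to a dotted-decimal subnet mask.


/9 means 9 network bits, 23 host bits
Binary: 11111111100000000000000000000000
Mask: 255.128.0.0


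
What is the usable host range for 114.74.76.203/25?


Network: 114.74.76.128
Broadcast: 114.74.76.255
First usable = network + 1
Last usable = broadcast - 1
Range: 114.74.76.129 to 114.74.76.254


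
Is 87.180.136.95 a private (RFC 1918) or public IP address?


RFC 1918 private ranges:
  10.0.0.0/8 (10.0.0.0 - 10.255.255.255)
  172.16.0.0/12 (172.16.0.0 - 172.31.255.255)
  192.168.0.0/16 (192.168.0.0 - 192.168.255.255)
Public (not in any RFC 1918 range)


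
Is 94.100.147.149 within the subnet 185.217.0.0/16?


Subnet network: 185.217.0.0
Test IP AND mask: 94.100.0.0
No, 94.100.147.149 is not in 185.217.0.0/16


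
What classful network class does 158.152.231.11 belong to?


First octet: 158
Binary: 10011110
10xxxxxx -> Class B (128-191)
Class B, default mask 255.255.0.0 (/16)


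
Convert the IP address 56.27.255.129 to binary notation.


56 = 00111000
27 = 00011011
255 = 11111111
129 = 10000001
Binary: 00111000.00011011.11111111.10000001


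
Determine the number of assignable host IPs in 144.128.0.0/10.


Host bits = 32 - 10 = 22
Total addresses = 2^22 = 4194304
Usable = total - 2 (network and broadcast)
Usable hosts: 4194302


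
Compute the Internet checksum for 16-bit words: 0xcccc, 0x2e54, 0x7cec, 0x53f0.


Sum all words (with carry folding):
+ 0xcccc = 0xcccc
+ 0x2e54 = 0xfb20
+ 0x7cec = 0x780d
+ 0x53f0 = 0xcbfd
One's complement: ~0xcbfd
Checksum = 0x3402


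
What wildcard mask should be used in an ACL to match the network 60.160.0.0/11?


Subnet mask: 255.224.0.0
Wildcard = 255.255.255.255 - subnet mask
255 - 255 = 0
255 - 224 = 31
255 - 0 = 255
255 - 0 = 255
Wildcard: 0.31.255.255


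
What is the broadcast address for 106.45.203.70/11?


Network: 106.32.0.0/11
Host bits = 21
Set all host bits to 1:
Broadcast: 106.63.255.255


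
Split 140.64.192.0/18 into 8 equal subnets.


New prefix = 18 + 3 = 21
Each subnet has 2048 addresses
  140.64.192.0/21
  140.64.200.0/21
  140.64.208.0/21
  140.64.216.0/21
  140.64.224.0/21
  140.64.232.0/21
  140.64.240.0/21
  140.64.248.0/21
Subnets: 140.64.192.0/21, 140.64.200.0/21, 140.64.208.0/21, 140.64.216.0/21, 140.64.224.0/21, 140.64.232.0/21, 140.64.240.0/21, 140.64.248.0/21


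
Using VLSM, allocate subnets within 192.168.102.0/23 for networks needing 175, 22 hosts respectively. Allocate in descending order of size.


175 hosts -> /24 (254 usable): 192.168.102.0/24
22 hosts -> /27 (30 usable): 192.168.103.0/27
Allocation: 192.168.102.0/24 (175 hosts, 254 usable); 192.168.103.0/27 (22 hosts, 30 usable)


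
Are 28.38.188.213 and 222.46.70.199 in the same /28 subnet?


Mask: 255.255.255.240
28.38.188.213 AND mask = 28.38.188.208
222.46.70.199 AND mask = 222.46.70.192
No, different subnets (28.38.188.208 vs 222.46.70.192)


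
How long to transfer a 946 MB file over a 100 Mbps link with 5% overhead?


Effective throughput = 100 * (1 - 5/100) = 95 Mbps
File size in Mb = 946 * 8 = 7568 Mb
Time = 7568 / 95
Time = 79.6632 seconds


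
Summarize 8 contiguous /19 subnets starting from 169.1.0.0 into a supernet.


Original prefix: /19
Number of subnets: 8 = 2^3
New prefix = 19 - 3 = 16
Supernet: 169.1.0.0/16


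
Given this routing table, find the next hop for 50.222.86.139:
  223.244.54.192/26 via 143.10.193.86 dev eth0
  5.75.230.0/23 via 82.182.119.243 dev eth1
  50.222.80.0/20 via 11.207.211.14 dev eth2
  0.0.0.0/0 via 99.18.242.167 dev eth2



Longest prefix match for 50.222.86.139:
  /26 223.244.54.192: no
  /23 5.75.230.0: no
  /20 50.222.80.0: MATCH
  /0 0.0.0.0: MATCH
Selected: next-hop 11.207.211.14 via eth2 (matched /20)


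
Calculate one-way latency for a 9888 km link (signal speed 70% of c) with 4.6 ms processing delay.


Speed = 0.7 * 3e5 km/s = 210000 km/s
Propagation delay = 9888 / 210000 = 0.0471 s = 47.0857 ms
Processing delay = 4.6 ms
Total one-way latency = 51.6857 ms


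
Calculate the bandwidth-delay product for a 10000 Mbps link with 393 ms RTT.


BDP = bandwidth * RTT
= 10000 Mbps * 393 ms
= 10000 * 1e6 * 393 / 1000 bits
= 3930000000 bits
= 491250000 bytes
= 479736.3281 KB
BDP = 3930000000 bits (491250000 bytes)


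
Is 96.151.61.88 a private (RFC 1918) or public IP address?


RFC 1918 private ranges:
  10.0.0.0/8 (10.0.0.0 - 10.255.255.255)
  172.16.0.0/12 (172.16.0.0 - 172.31.255.255)
  192.168.0.0/16 (192.168.0.0 - 192.168.255.255)
Public (not in any RFC 1918 range)


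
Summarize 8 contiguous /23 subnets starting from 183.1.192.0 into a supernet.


Original prefix: /23
Number of subnets: 8 = 2^3
New prefix = 23 - 3 = 20
Supernet: 183.1.192.0/20


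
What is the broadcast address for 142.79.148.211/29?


Network: 142.79.148.208/29
Host bits = 3
Set all host bits to 1:
Broadcast: 142.79.148.215


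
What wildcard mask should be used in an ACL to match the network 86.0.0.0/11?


Subnet mask: 255.224.0.0
Wildcard = 255.255.255.255 - subnet mask
255 - 255 = 0
255 - 224 = 31
255 - 0 = 255
255 - 0 = 255
Wildcard: 0.31.255.255


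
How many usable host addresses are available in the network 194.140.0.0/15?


Host bits = 32 - 15 = 17
Total addresses = 2^17 = 131072
Usable = total - 2 (network and broadcast)
Usable hosts: 131070


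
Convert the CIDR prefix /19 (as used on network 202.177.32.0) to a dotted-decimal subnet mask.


/19 means 19 network bits, 13 host bits
Binary: 11111111111111111110000000000000
Mask: 255.255.224.0


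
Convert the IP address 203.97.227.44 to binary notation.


203 = 11001011
97 = 01100001
227 = 11100011
44 = 00101100
Binary: 11001011.01100001.11100011.00101100


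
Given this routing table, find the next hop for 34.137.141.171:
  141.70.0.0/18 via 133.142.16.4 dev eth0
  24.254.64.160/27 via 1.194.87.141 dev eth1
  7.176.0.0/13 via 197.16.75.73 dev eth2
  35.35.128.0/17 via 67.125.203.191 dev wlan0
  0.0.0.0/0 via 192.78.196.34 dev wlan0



Longest prefix match for 34.137.141.171:
  /18 141.70.0.0: no
  /27 24.254.64.160: no
  /13 7.176.0.0: no
  /17 35.35.128.0: no
  /0 0.0.0.0: MATCH
Selected: next-hop 192.78.196.34 via wlan0 (matched /0)


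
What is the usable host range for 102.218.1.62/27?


Network: 102.218.1.32
Broadcast: 102.218.1.63
First usable = network + 1
Last usable = broadcast - 1
Range: 102.218.1.33 to 102.218.1.62


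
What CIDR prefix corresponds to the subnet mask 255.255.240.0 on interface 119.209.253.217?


Binary: 11111111.11111111.11110000.00000000
Count leading 1s
Prefix: /20


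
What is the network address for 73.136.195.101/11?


IP:   01001001.10001000.11000011.01100101
Mask: 11111111.11100000.00000000.00000000
AND operation:
Net:  01001001.10000000.00000000.00000000
Network: 73.128.0.0/11


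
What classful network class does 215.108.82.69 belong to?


First octet: 215
Binary: 11010111
110xxxxx -> Class C (192-223)
Class C, default mask 255.255.255.0 (/24)


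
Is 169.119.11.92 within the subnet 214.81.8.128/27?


Subnet network: 214.81.8.128
Test IP AND mask: 169.119.11.64
No, 169.119.11.92 is not in 214.81.8.128/27


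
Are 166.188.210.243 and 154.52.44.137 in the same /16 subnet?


Mask: 255.255.0.0
166.188.210.243 AND mask = 166.188.0.0
154.52.44.137 AND mask = 154.52.0.0
No, different subnets (166.188.0.0 vs 154.52.0.0)


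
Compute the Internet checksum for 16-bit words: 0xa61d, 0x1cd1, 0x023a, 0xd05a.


Sum all words (with carry folding):
+ 0xa61d = 0xa61d
+ 0x1cd1 = 0xc2ee
+ 0x023a = 0xc528
+ 0xd05a = 0x9583
One's complement: ~0x9583
Checksum = 0x6a7c


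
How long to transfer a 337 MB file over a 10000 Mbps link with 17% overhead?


Effective throughput = 10000 * (1 - 17/100) = 8300 Mbps
File size in Mb = 337 * 8 = 2696 Mb
Time = 2696 / 8300
Time = 0.3248 seconds


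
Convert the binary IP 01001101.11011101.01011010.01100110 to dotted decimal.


01001101 = 77
11011101 = 221
01011010 = 90
01100110 = 102
IP: 77.221.90.102


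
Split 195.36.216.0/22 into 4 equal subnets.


New prefix = 22 + 2 = 24
Each subnet has 256 addresses
  195.36.216.0/24
  195.36.217.0/24
  195.36.218.0/24
  195.36.219.0/24
Subnets: 195.36.216.0/24, 195.36.217.0/24, 195.36.218.0/24, 195.36.219.0/24


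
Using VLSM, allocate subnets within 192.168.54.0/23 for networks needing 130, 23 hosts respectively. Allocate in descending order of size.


130 hosts -> /24 (254 usable): 192.168.54.0/24
23 hosts -> /27 (30 usable): 192.168.55.0/27
Allocation: 192.168.54.0/24 (130 hosts, 254 usable); 192.168.55.0/27 (23 hosts, 30 usable)


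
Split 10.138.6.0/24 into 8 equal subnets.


New prefix = 24 + 3 = 27
Each subnet has 32 addresses
  10.138.6.0/27
  10.138.6.32/27
  10.138.6.64/27
  10.138.6.96/27
  10.138.6.128/27
  10.138.6.160/27
  10.138.6.192/27
  10.138.6.224/27
Subnets: 10.138.6.0/27, 10.138.6.32/27, 10.138.6.64/27, 10.138.6.96/27, 10.138.6.128/27, 10.138.6.160/27, 10.138.6.192/27, 10.138.6.224/27


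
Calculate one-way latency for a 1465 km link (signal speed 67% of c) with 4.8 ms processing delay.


Speed = 0.67 * 3e5 km/s = 201000 km/s
Propagation delay = 1465 / 201000 = 0.0073 s = 7.2886 ms
Processing delay = 4.8 ms
Total one-way latency = 12.0886 ms


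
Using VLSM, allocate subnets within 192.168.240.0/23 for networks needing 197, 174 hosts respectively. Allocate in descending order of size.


197 hosts -> /24 (254 usable): 192.168.240.0/24
174 hosts -> /24 (254 usable): 192.168.241.0/24
Allocation: 192.168.240.0/24 (197 hosts, 254 usable); 192.168.241.0/24 (174 hosts, 254 usable)


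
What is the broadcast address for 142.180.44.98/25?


Network: 142.180.44.0/25
Host bits = 7
Set all host bits to 1:
Broadcast: 142.180.44.127


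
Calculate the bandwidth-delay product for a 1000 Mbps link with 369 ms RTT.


BDP = bandwidth * RTT
= 1000 Mbps * 369 ms
= 1000 * 1e6 * 369 / 1000 bits
= 369000000 bits
= 46125000 bytes
= 45043.9453 KB
BDP = 369000000 bits (46125000 bytes)


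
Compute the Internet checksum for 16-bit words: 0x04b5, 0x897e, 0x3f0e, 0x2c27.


Sum all words (with carry folding):
+ 0x04b5 = 0x04b5
+ 0x897e = 0x8e33
+ 0x3f0e = 0xcd41
+ 0x2c27 = 0xf968
One's complement: ~0xf968
Checksum = 0x0697


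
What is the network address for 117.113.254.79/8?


IP:   01110101.01110001.11111110.01001111
Mask: 11111111.00000000.00000000.00000000
AND operation:
Net:  01110101.00000000.00000000.00000000
Network: 117.0.0.0/8


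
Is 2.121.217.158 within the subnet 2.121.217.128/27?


Subnet network: 2.121.217.128
Test IP AND mask: 2.121.217.128
Yes, 2.121.217.158 is in 2.121.217.128/27


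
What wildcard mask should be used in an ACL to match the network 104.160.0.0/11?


Subnet mask: 255.224.0.0
Wildcard = 255.255.255.255 - subnet mask
255 - 255 = 0
255 - 224 = 31
255 - 0 = 255
255 - 0 = 255
Wildcard: 0.31.255.255


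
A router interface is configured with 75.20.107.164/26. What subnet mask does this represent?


/26 means 26 network bits, 6 host bits
Binary: 11111111111111111111111111000000
Mask: 255.255.255.192


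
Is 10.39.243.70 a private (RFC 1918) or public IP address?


RFC 1918 private ranges:
  10.0.0.0/8 (10.0.0.0 - 10.255.255.255)
  172.16.0.0/12 (172.16.0.0 - 172.31.255.255)
  192.168.0.0/16 (192.168.0.0 - 192.168.255.255)
Private (in 10.0.0.0/8)
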